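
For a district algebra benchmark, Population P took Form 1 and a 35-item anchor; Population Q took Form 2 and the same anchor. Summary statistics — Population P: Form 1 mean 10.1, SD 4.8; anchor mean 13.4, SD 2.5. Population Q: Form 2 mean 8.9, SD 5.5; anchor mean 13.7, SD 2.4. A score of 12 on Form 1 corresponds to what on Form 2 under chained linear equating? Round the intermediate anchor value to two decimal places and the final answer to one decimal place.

10.5

Form 1 → anchor (Population P): v = (2.5/4.8)(12 − 10.1) + 13.4 = 14.39
anchor → Form 2 (Population Q): y = (5.5/2.4)(14.39 − 13.7) + 8.9 = 10.5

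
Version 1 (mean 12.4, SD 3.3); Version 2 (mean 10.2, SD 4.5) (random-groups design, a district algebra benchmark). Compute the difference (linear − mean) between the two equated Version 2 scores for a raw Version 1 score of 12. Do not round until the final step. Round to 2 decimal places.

-0.15

Mean-equated: 12 + (10.2 − 12.4) = 9.80
Linear-equated: (4.5/3.3)(12 − 12.4) + 10.2 = 9.655
Difference = 9.655 − 9.80 = -0.15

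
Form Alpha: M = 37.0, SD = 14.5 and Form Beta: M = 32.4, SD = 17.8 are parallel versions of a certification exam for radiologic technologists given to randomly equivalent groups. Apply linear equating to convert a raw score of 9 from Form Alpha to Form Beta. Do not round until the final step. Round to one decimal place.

Linear equating: y = (SD_Y/SD_X)(x − M_X) + M_Y
y = (17.8/14.5)(9 − 37.0) + 32.4
y = 1.227586 × -28.0 + 32.4 = -34.3724 + 32.4 = -2.0

-2.0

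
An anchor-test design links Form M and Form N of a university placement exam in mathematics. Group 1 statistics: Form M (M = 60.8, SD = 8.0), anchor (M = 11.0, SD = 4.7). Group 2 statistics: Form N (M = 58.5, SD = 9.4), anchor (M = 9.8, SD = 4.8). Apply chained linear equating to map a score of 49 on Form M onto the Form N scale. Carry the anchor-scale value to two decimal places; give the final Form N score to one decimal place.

Form M → anchor (Group 1): v = (4.7/8.0)(49 − 60.8) + 11.0 = 4.07
anchor → Form N (Group 2): y = (9.4/4.8)(4.07 − 9.8) + 58.5 = 47.3

47.3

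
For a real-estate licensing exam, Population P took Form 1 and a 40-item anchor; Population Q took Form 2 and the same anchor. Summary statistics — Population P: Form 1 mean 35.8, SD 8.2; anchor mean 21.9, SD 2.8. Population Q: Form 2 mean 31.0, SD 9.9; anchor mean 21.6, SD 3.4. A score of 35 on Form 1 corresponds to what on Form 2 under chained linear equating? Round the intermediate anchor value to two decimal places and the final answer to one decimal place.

Form 1 → anchor (Population P): v = (2.8/8.2)(35 − 35.8) + 21.9 = 21.63
anchor → Form 2 (Population Q): y = (9.9/3.4)(21.63 − 21.6) + 31.0 = 31.1

31.1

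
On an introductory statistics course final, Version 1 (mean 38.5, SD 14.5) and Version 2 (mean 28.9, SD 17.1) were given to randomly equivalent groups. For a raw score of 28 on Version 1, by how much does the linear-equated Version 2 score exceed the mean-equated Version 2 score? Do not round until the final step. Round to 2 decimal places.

-1.88

Mean-equated: 28 + (28.9 − 38.5) = 18.40
Linear-equated: (17.1/14.5)(28 − 38.5) + 28.9 = 16.517
Difference = 16.517 − 18.40 = -1.88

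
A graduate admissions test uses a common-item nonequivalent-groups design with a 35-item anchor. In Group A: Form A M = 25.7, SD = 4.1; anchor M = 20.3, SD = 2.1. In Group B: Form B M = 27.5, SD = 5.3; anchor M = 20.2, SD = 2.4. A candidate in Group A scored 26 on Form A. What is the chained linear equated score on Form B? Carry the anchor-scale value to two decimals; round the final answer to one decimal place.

Form A → anchor (Group A): v = (2.1/4.1)(26 − 25.7) + 20.3 = 20.45
anchor → Form B (Group B): y = (5.3/2.4)(20.45 − 20.2) + 27.5 = 28.1

28.1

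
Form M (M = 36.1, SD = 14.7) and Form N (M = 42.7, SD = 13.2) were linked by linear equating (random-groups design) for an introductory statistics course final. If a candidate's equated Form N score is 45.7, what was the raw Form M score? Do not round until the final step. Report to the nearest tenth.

Invert y = (SD_Y/SD_X)(x − M_X) + M_Y:
x = (SD_X/SD_Y)(y − M_Y) + M_X = (14.7/13.2)(45.7 − 42.7) + 36.1
x = 1.113636 × 3.000 + 36.1 = 39.4

39.4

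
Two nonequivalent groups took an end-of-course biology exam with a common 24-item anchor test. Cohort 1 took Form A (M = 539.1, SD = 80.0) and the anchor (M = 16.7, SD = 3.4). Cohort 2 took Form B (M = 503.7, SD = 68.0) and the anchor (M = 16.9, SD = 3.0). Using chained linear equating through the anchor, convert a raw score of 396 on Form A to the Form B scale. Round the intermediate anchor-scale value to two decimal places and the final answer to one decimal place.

361.4

Form A → anchor (Cohort 1): v = (3.4/80.0)(396 − 539.1) + 16.7 = 10.62
anchor → Form B (Cohort 2): y = (68.0/3.0)(10.62 − 16.9) + 503.7 = 361.4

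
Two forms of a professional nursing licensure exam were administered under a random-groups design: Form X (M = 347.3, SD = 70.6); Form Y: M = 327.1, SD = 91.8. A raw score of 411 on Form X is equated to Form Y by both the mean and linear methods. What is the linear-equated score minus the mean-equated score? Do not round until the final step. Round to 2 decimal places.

19.13

Mean-equated: 411 + (327.1 − 347.3) = 390.80
Linear-equated: (91.8/70.6)(411 − 347.3) + 327.1 = 409.928
Difference = 409.928 − 390.80 = 19.13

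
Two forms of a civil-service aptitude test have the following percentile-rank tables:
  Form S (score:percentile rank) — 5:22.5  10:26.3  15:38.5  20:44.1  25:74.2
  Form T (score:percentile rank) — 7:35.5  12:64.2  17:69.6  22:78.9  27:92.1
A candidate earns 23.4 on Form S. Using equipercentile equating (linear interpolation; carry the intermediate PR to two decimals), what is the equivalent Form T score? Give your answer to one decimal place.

PR of 23.4 on Form S: 44.1 + (23.4 − 20)/(25 − 20) × (74.2 − 44.1) = 64.57
On Form T, PR 64.57 falls between score 12 (PR 64.2) and 17 (PR 69.6).
Interpolate: 12 + (64.57 − 64.2)/(69.6 − 64.2) × (17 − 12) = 12.3

12.3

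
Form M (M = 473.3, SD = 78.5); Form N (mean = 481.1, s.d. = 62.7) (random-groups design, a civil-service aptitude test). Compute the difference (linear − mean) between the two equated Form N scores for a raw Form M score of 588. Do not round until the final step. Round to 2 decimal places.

Mean-equated: 588 + (481.1 − 473.3) = 595.80
Linear-equated: (62.7/78.5)(588 − 473.3) + 481.1 = 572.714
Difference = 572.714 − 595.80 = -23.09

-23.09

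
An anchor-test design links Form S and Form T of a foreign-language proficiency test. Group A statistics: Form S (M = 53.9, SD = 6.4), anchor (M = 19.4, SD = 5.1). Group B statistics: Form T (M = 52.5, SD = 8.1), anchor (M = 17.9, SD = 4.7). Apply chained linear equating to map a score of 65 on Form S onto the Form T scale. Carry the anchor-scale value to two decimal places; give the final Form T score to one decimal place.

Form S → anchor (Group A): v = (5.1/6.4)(65 − 53.9) + 19.4 = 28.25
anchor → Form T (Group B): y = (8.1/4.7)(28.25 − 17.9) + 52.5 = 70.3

70.3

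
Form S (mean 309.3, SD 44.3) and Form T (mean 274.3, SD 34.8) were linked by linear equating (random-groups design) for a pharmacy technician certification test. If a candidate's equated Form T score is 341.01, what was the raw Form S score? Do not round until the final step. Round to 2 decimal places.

394.22

Invert y = (SD_Y/SD_X)(x − M_X) + M_Y:
x = (SD_X/SD_Y)(y − M_Y) + M_X = (44.3/34.8)(341.01 − 274.3) + 309.3
x = 1.272989 × 66.710 + 309.3 = 394.22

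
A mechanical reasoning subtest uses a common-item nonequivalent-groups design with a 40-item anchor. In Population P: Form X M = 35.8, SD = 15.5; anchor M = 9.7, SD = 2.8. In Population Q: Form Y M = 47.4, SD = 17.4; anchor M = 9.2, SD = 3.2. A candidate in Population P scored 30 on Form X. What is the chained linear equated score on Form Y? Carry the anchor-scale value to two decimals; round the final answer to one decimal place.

Form X → anchor (Population P): v = (2.8/15.5)(30 − 35.8) + 9.7 = 8.65
anchor → Form Y (Population Q): y = (17.4/3.2)(8.65 − 9.2) + 47.4 = 44.4

44.4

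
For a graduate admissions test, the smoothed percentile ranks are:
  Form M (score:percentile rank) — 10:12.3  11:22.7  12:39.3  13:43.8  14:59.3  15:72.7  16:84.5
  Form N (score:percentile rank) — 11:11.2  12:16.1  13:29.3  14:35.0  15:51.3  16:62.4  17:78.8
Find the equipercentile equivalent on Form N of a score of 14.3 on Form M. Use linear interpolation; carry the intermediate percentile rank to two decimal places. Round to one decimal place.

16.1

PR of 14.3 on Form M: 59.3 + (14.3 − 14)/(15 − 14) × (72.7 − 59.3) = 63.32
On Form N, PR 63.32 falls between score 16 (PR 62.4) and 17 (PR 78.8).
Interpolate: 16 + (63.32 − 62.4)/(78.8 − 62.4) × (17 − 16) = 16.1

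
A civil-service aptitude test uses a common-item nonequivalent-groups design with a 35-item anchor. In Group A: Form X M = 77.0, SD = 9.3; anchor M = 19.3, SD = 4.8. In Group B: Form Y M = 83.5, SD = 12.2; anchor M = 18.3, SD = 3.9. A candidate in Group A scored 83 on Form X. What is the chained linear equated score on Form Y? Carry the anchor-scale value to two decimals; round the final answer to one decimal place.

96.3

Form X → anchor (Group A): v = (4.8/9.3)(83 − 77.0) + 19.3 = 22.40
anchor → Form Y (Group B): y = (12.2/3.9)(22.40 − 18.3) + 83.5 = 96.3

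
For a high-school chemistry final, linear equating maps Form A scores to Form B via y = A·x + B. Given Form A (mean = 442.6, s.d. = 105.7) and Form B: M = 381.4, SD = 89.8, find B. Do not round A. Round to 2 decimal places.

A = SD_Y / SD_X = 89.8 / 105.7 = 0.849574
B = M_Y − A·M_X = 381.4 − 0.849574 × 442.6 = 5.38

5.38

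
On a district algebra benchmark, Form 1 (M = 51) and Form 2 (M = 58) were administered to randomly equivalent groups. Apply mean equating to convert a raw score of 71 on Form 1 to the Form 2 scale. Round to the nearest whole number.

78

Mean equating: y = x + (M_Y − M_X) = 71 + (58 − 51) = 78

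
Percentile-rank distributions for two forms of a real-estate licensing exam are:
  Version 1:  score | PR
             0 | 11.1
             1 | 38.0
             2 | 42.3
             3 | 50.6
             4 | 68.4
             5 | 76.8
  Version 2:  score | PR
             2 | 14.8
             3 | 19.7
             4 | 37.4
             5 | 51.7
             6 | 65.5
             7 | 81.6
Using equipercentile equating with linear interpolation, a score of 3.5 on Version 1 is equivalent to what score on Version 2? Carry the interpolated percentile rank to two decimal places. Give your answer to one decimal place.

PR of 3.5 on Version 1: 50.6 + (3.5 − 3)/(4 − 3) × (68.4 − 50.6) = 59.50
On Version 2, PR 59.50 falls between score 5 (PR 51.7) and 6 (PR 65.5).
Interpolate: 5 + (59.50 − 51.7)/(65.5 − 51.7) × (6 − 5) = 5.6

5.6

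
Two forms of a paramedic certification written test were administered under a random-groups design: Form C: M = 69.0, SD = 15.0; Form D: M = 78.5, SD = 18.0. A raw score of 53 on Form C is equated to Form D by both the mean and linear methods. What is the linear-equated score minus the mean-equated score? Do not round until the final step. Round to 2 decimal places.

-3.20

Mean-equated: 53 + (78.5 − 69.0) = 62.50
Linear-equated: (18.0/15.0)(53 − 69.0) + 78.5 = 59.300
Difference = 59.300 − 62.50 = -3.20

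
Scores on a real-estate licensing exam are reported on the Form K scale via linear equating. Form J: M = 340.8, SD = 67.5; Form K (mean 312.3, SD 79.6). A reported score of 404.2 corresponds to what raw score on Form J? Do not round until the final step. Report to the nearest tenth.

Invert y = (SD_Y/SD_X)(x − M_X) + M_Y:
x = (SD_X/SD_Y)(y − M_Y) + M_X = (67.5/79.6)(404.2 − 312.3) + 340.8
x = 0.847990 × 91.900 + 340.8 = 418.7

418.7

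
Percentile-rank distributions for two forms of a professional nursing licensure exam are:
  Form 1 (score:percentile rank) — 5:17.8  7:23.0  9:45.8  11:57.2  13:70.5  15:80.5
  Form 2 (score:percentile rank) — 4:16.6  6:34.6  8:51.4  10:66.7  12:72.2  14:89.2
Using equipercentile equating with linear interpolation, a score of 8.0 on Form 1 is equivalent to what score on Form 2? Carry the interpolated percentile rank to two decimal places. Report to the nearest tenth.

6.0

PR of 8.0 on Form 1: 23.0 + (8.0 − 7)/(9 − 7) × (45.8 − 23.0) = 34.40
On Form 2, PR 34.40 falls between score 4 (PR 16.6) and 6 (PR 34.6).
Interpolate: 4 + (34.40 − 16.6)/(34.6 − 16.6) × (6 − 4) = 6.0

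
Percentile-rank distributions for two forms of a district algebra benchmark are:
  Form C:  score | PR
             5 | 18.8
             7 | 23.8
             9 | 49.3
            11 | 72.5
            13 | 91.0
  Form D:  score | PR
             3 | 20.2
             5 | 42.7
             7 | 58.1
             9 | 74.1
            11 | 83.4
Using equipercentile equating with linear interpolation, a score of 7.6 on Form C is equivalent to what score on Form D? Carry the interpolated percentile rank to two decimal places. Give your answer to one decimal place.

PR of 7.6 on Form C: 23.8 + (7.6 − 7)/(9 − 7) × (49.3 − 23.8) = 31.45
On Form D, PR 31.45 falls between score 3 (PR 20.2) and 5 (PR 42.7).
Interpolate: 3 + (31.45 − 20.2)/(42.7 − 20.2) × (5 − 3) = 4.0

4.0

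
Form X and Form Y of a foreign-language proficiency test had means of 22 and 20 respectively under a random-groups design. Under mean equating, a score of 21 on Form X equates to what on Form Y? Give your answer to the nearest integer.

Mean equating: y = x + (M_Y − M_X) = 21 + (20 − 22) = 19

19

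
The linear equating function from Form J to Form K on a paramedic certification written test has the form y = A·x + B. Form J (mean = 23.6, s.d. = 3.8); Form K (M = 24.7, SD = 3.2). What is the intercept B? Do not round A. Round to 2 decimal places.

A = SD_Y / SD_X = 3.2 / 3.8 = 0.842105
B = M_Y − A·M_X = 24.7 − 0.842105 × 23.6 = 4.83

4.83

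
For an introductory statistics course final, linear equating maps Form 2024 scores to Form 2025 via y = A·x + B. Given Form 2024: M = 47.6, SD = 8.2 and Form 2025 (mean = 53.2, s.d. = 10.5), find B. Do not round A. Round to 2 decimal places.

-7.75

A = SD_Y / SD_X = 10.5 / 8.2 = 1.280488
B = M_Y − A·M_X = 53.2 − 1.280488 × 47.6 = -7.75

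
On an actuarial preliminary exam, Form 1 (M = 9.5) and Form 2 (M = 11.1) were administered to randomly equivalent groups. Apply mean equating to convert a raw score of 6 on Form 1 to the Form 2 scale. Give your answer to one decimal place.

Mean equating: y = x + (M_Y − M_X) = 6 + (11.1 − 9.5) = 7.6

7.6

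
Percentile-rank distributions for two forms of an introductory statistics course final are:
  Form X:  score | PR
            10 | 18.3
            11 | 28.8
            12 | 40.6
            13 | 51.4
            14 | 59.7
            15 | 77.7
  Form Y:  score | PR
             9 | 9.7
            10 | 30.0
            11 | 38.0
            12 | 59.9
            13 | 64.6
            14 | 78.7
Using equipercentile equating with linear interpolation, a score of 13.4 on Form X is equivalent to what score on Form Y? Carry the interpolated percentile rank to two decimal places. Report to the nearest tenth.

PR of 13.4 on Form X: 51.4 + (13.4 − 13)/(14 − 13) × (59.7 − 51.4) = 54.72
On Form Y, PR 54.72 falls between score 11 (PR 38.0) and 12 (PR 59.9).
Interpolate: 11 + (54.72 − 38.0)/(59.9 − 38.0) × (12 − 11) = 11.8

11.8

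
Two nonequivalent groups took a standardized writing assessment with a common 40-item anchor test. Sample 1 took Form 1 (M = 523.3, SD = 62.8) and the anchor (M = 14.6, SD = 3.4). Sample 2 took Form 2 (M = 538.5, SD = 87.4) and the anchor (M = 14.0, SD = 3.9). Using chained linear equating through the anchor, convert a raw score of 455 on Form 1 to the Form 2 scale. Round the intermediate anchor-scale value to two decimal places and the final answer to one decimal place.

Form 1 → anchor (Sample 1): v = (3.4/62.8)(455 − 523.3) + 14.6 = 10.90
anchor → Form 2 (Sample 2): y = (87.4/3.9)(10.90 − 14.0) + 538.5 = 469.0

469.0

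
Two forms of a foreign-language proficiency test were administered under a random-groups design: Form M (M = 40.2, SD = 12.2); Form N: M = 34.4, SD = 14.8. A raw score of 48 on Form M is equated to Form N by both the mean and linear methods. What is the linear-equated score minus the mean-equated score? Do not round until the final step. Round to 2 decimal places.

Mean-equated: 48 + (34.4 − 40.2) = 42.20
Linear-equated: (14.8/12.2)(48 − 40.2) + 34.4 = 43.862
Difference = 43.862 − 42.20 = 1.66

1.66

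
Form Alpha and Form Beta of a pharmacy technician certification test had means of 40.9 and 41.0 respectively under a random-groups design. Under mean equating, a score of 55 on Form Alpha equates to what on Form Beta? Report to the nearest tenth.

Mean equating: y = x + (M_Y − M_X) = 55 + (41.0 − 40.9) = 55.1

55.1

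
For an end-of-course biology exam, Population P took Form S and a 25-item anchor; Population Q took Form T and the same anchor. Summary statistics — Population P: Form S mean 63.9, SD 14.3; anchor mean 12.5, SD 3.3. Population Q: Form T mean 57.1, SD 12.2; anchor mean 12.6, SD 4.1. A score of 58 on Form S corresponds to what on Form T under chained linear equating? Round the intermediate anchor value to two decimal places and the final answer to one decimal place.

Form S → anchor (Population P): v = (3.3/14.3)(58 − 63.9) + 12.5 = 11.14
anchor → Form T (Population Q): y = (12.2/4.1)(11.14 − 12.6) + 57.1 = 52.8

52.8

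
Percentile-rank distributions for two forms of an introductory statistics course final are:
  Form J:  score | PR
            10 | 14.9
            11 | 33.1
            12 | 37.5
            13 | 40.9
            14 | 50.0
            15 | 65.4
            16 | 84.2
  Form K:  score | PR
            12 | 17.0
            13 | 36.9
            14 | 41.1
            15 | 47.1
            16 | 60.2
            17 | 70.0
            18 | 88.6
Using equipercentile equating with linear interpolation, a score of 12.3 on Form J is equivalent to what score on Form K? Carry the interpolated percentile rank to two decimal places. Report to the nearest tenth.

PR of 12.3 on Form J: 37.5 + (12.3 − 12)/(13 − 12) × (40.9 − 37.5) = 38.52
On Form K, PR 38.52 falls between score 13 (PR 36.9) and 14 (PR 41.1).
Interpolate: 13 + (38.52 − 36.9)/(41.1 − 36.9) × (14 − 13) = 13.4

13.4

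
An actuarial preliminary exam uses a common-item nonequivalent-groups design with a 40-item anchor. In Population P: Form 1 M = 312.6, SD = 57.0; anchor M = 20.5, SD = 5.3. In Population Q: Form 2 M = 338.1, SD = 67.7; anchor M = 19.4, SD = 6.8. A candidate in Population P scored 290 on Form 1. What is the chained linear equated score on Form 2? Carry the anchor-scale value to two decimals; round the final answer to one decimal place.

Form 1 → anchor (Population P): v = (5.3/57.0)(290 − 312.6) + 20.5 = 18.40
anchor → Form 2 (Population Q): y = (67.7/6.8)(18.40 − 19.4) + 338.1 = 328.1

328.1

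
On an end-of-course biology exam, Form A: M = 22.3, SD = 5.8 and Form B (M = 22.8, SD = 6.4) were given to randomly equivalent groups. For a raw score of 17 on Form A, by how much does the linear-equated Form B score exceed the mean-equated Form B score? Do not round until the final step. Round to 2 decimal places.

Mean-equated: 17 + (22.8 − 22.3) = 17.50
Linear-equated: (6.4/5.8)(17 − 22.3) + 22.8 = 16.952
Difference = 16.952 − 17.50 = -0.55

-0.55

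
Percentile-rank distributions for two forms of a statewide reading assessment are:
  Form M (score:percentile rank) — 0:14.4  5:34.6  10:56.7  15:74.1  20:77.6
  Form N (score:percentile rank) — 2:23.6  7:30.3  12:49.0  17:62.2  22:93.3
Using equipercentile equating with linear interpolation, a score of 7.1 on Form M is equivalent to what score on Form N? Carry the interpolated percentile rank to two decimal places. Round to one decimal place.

10.6

PR of 7.1 on Form M: 34.6 + (7.1 − 5)/(10 − 5) × (56.7 − 34.6) = 43.88
On Form N, PR 43.88 falls between score 7 (PR 30.3) and 12 (PR 49.0).
Interpolate: 7 + (43.88 − 30.3)/(49.0 − 30.3) × (12 − 7) = 10.6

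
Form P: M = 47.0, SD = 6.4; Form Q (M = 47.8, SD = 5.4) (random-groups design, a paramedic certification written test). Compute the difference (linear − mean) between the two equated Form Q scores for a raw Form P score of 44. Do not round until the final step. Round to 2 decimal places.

0.47

Mean-equated: 44 + (47.8 − 47.0) = 44.80
Linear-equated: (5.4/6.4)(44 − 47.0) + 47.8 = 45.269
Difference = 45.269 − 44.80 = 0.47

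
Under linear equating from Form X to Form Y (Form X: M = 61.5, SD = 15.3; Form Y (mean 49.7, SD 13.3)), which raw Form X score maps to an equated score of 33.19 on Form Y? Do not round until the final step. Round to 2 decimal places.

42.51

Invert y = (SD_Y/SD_X)(x − M_X) + M_Y:
x = (SD_X/SD_Y)(y − M_Y) + M_X = (15.3/13.3)(33.19 − 49.7) + 61.5
x = 1.150376 × -16.510 + 61.5 = 42.51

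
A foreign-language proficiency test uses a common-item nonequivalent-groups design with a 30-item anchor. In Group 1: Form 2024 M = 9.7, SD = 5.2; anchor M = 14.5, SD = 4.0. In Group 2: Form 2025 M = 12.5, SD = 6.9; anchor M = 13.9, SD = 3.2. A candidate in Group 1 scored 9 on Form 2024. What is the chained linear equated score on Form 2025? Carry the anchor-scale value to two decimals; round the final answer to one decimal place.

12.6

Form 2024 → anchor (Group 1): v = (4.0/5.2)(9 − 9.7) + 14.5 = 13.96
anchor → Form 2025 (Group 2): y = (6.9/3.2)(13.96 − 13.9) + 12.5 = 12.6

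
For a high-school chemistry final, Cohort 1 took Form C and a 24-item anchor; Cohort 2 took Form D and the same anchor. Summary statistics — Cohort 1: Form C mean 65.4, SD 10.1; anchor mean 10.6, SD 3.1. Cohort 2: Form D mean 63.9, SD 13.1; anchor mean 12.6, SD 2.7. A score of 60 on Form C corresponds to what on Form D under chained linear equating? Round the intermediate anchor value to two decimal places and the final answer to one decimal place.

46.1

Form C → anchor (Cohort 1): v = (3.1/10.1)(60 − 65.4) + 10.6 = 8.94
anchor → Form D (Cohort 2): y = (13.1/2.7)(8.94 − 12.6) + 63.9 = 46.1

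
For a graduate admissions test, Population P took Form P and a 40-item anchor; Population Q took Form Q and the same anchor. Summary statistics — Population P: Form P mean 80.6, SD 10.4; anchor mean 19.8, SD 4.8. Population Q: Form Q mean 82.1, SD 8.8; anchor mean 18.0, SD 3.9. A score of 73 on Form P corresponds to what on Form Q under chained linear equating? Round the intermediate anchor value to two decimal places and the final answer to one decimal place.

78.2

Form P → anchor (Population P): v = (4.8/10.4)(73 − 80.6) + 19.8 = 16.29
anchor → Form Q (Population Q): y = (8.8/3.9)(16.29 − 18.0) + 82.1 = 78.2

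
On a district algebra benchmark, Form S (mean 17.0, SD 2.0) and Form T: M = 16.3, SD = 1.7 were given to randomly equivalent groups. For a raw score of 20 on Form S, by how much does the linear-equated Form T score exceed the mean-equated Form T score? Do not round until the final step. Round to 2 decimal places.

Mean-equated: 20 + (16.3 − 17.0) = 19.30
Linear-equated: (1.7/2.0)(20 − 17.0) + 16.3 = 18.850
Difference = 18.850 − 19.30 = -0.45

-0.45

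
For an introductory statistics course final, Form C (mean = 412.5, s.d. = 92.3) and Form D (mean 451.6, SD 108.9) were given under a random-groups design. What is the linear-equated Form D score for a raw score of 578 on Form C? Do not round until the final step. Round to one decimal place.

646.9

Linear equating: y = (SD_Y/SD_X)(x − M_X) + M_Y
y = (108.9/92.3)(578 − 412.5) + 451.6
y = 1.179848 × 165.5 + 451.6 = 195.2649 + 451.6 = 646.9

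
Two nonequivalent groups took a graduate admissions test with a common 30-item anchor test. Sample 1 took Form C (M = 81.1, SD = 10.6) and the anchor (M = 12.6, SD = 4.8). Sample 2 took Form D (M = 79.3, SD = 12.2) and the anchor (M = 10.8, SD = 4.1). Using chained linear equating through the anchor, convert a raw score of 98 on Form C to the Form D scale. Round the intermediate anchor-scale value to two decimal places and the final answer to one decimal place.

Form C → anchor (Sample 1): v = (4.8/10.6)(98 − 81.1) + 12.6 = 20.25
anchor → Form D (Sample 2): y = (12.2/4.1)(20.25 − 10.8) + 79.3 = 107.4

107.4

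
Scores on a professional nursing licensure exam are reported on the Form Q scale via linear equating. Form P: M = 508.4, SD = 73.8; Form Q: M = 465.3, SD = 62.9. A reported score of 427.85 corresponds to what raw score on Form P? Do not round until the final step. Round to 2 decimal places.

464.46

Invert y = (SD_Y/SD_X)(x − M_X) + M_Y:
x = (SD_X/SD_Y)(y − M_Y) + M_X = (73.8/62.9)(427.85 − 465.3) + 508.4
x = 1.173291 × -37.450 + 508.4 = 464.46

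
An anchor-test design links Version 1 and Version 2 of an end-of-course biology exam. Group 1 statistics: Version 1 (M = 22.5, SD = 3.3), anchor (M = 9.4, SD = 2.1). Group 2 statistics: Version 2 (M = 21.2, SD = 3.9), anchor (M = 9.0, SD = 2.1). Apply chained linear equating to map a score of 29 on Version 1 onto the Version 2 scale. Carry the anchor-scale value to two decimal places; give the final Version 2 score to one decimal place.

Version 1 → anchor (Group 1): v = (2.1/3.3)(29 − 22.5) + 9.4 = 13.54
anchor → Version 2 (Group 2): y = (3.9/2.1)(13.54 − 9.0) + 21.2 = 29.6

29.6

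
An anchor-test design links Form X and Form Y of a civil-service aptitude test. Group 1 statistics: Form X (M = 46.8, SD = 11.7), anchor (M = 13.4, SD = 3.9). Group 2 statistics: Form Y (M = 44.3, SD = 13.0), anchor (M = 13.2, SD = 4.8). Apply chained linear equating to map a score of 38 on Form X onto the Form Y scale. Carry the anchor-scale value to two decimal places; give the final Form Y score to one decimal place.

36.9

Form X → anchor (Group 1): v = (3.9/11.7)(38 − 46.8) + 13.4 = 10.47
anchor → Form Y (Group 2): y = (13.0/4.8)(10.47 − 13.2) + 44.3 = 36.9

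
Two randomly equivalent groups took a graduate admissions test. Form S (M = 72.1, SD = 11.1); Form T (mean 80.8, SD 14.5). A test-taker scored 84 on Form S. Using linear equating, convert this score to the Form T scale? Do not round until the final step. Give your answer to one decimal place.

96.3

Linear equating: y = (SD_Y/SD_X)(x − M_X) + M_Y
y = (14.5/11.1)(84 − 72.1) + 80.8
y = 1.306306 × 11.9 + 80.8 = 15.5450 + 80.8 = 96.3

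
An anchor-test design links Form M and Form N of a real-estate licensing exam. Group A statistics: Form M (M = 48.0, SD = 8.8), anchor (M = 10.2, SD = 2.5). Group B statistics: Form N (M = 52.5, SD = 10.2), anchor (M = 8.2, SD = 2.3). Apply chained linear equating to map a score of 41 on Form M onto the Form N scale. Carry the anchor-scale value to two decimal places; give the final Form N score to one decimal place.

Form M → anchor (Group A): v = (2.5/8.8)(41 − 48.0) + 10.2 = 8.21
anchor → Form N (Group B): y = (10.2/2.3)(8.21 − 8.2) + 52.5 = 52.5

52.5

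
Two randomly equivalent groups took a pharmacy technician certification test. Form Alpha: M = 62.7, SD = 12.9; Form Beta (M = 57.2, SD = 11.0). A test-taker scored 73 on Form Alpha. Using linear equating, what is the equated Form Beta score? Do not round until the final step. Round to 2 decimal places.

Linear equating: y = (SD_Y/SD_X)(x − M_X) + M_Y
y = (11.0/12.9)(73 − 62.7) + 57.2
y = 0.852713 × 10.3 + 57.2 = 8.7829 + 57.2 = 65.98

65.98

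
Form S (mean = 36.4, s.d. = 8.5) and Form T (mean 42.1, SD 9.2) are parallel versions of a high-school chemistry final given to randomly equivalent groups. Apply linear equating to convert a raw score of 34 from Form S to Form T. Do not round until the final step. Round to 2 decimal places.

Linear equating: y = (SD_Y/SD_X)(x − M_X) + M_Y
y = (9.2/8.5)(34 − 36.4) + 42.1
y = 1.082353 × -2.4 + 42.1 = -2.5976 + 42.1 = 39.50

39.50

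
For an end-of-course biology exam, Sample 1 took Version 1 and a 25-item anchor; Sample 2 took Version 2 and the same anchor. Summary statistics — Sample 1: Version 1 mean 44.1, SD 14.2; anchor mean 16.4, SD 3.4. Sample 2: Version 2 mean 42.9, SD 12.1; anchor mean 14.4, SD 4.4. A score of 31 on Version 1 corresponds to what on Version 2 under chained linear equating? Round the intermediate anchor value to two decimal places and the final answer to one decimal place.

Version 1 → anchor (Sample 1): v = (3.4/14.2)(31 − 44.1) + 16.4 = 13.26
anchor → Version 2 (Sample 2): y = (12.1/4.4)(13.26 − 14.4) + 42.9 = 39.8

39.8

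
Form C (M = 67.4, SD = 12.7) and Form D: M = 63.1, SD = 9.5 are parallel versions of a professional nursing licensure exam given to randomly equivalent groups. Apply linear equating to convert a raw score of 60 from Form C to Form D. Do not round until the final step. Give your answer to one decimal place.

Linear equating: y = (SD_Y/SD_X)(x − M_X) + M_Y
y = (9.5/12.7)(60 − 67.4) + 63.1
y = 0.748031 × -7.4 + 63.1 = -5.5354 + 63.1 = 57.6

57.6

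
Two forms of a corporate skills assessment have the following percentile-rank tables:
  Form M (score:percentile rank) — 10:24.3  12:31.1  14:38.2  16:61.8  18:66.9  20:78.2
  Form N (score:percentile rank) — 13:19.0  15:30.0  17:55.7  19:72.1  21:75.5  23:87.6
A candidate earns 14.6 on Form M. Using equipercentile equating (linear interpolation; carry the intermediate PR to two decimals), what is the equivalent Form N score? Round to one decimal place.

16.2

PR of 14.6 on Form M: 38.2 + (14.6 − 14)/(16 − 14) × (61.8 − 38.2) = 45.28
On Form N, PR 45.28 falls between score 15 (PR 30.0) and 17 (PR 55.7).
Interpolate: 15 + (45.28 − 30.0)/(55.7 − 30.0) × (17 − 15) = 16.2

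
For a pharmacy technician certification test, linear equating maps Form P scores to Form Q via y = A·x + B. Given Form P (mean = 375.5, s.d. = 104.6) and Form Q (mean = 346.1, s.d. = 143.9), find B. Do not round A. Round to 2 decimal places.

A = SD_Y / SD_X = 143.9 / 104.6 = 1.375717
B = M_Y − A·M_X = 346.1 − 1.375717 × 375.5 = -170.48

-170.48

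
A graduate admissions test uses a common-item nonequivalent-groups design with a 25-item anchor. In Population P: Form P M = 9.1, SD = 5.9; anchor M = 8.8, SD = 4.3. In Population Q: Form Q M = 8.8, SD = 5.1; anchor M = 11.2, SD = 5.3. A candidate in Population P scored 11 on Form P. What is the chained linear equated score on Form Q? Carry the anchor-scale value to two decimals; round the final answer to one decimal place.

Form P → anchor (Population P): v = (4.3/5.9)(11 − 9.1) + 8.8 = 10.18
anchor → Form Q (Population Q): y = (5.1/5.3)(10.18 − 11.2) + 8.8 = 7.8

7.8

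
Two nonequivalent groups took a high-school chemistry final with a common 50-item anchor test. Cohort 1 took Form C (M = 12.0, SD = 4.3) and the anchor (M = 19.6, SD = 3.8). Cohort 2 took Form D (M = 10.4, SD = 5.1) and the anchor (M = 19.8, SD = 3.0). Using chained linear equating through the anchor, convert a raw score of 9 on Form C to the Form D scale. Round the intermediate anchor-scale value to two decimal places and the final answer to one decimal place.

5.6

Form C → anchor (Cohort 1): v = (3.8/4.3)(9 − 12.0) + 19.6 = 16.95
anchor → Form D (Cohort 2): y = (5.1/3.0)(16.95 − 19.8) + 10.4 = 5.6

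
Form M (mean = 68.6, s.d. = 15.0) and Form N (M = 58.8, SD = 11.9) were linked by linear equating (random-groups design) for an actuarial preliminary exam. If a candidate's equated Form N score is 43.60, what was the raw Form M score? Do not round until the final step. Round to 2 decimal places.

49.44

Invert y = (SD_Y/SD_X)(x − M_X) + M_Y:
x = (SD_X/SD_Y)(y − M_Y) + M_X = (15.0/11.9)(43.60 − 58.8) + 68.6
x = 1.260504 × -15.200 + 68.6 = 49.44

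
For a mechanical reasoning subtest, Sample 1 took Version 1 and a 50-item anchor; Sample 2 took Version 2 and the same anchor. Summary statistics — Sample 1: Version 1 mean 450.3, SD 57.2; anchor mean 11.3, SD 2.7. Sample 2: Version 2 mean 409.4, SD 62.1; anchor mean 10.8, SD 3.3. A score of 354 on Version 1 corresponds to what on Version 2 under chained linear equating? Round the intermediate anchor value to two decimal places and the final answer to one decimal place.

333.2

Version 1 → anchor (Sample 1): v = (2.7/57.2)(354 − 450.3) + 11.3 = 6.75
anchor → Version 2 (Sample 2): y = (62.1/3.3)(6.75 − 10.8) + 409.4 = 333.2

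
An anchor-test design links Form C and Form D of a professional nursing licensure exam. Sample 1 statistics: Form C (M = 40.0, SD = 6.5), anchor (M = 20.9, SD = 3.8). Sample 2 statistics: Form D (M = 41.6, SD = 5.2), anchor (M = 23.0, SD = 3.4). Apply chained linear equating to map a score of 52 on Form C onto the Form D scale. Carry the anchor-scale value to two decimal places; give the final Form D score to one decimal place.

49.1

Form C → anchor (Sample 1): v = (3.8/6.5)(52 − 40.0) + 20.9 = 27.92
anchor → Form D (Sample 2): y = (5.2/3.4)(27.92 − 23.0) + 41.6 = 49.1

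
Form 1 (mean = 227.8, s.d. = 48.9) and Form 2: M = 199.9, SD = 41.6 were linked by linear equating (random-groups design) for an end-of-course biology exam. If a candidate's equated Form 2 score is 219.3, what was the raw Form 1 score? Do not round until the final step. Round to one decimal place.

250.6

Invert y = (SD_Y/SD_X)(x − M_X) + M_Y:
x = (SD_X/SD_Y)(y − M_Y) + M_X = (48.9/41.6)(219.3 − 199.9) + 227.8
x = 1.175481 × 19.400 + 227.8 = 250.6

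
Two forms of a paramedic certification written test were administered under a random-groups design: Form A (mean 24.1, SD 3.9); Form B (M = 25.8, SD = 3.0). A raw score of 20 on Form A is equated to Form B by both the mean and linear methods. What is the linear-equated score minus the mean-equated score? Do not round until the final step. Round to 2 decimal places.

0.95

Mean-equated: 20 + (25.8 − 24.1) = 21.70
Linear-equated: (3.0/3.9)(20 − 24.1) + 25.8 = 22.646
Difference = 22.646 − 21.70 = 0.95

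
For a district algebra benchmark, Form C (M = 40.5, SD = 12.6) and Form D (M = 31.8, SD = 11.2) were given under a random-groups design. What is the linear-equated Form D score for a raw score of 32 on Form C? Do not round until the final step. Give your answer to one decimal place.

24.2

Linear equating: y = (SD_Y/SD_X)(x − M_X) + M_Y
y = (11.2/12.6)(32 − 40.5) + 31.8
y = 0.888889 × -8.5 + 31.8 = -7.5556 + 31.8 = 24.2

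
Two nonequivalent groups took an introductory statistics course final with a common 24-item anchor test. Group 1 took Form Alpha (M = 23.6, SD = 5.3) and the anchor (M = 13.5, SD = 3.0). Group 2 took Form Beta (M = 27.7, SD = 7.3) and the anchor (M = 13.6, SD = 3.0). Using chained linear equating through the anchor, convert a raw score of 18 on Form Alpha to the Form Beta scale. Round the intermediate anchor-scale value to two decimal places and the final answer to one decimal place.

19.7

Form Alpha → anchor (Group 1): v = (3.0/5.3)(18 − 23.6) + 13.5 = 10.33
anchor → Form Beta (Group 2): y = (7.3/3.0)(10.33 − 13.6) + 27.7 = 19.7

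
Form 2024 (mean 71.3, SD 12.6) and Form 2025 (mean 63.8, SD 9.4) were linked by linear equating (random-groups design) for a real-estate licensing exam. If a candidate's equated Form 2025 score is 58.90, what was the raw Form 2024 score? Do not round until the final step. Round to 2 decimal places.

Invert y = (SD_Y/SD_X)(x − M_X) + M_Y:
x = (SD_X/SD_Y)(y − M_Y) + M_X = (12.6/9.4)(58.90 − 63.8) + 71.3
x = 1.340426 × -4.900 + 71.3 = 64.73

64.73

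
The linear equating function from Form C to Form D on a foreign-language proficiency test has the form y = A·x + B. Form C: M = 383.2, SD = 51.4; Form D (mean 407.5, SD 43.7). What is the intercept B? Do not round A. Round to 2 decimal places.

81.71

A = SD_Y / SD_X = 43.7 / 51.4 = 0.850195
B = M_Y − A·M_X = 407.5 − 0.850195 × 383.2 = 81.71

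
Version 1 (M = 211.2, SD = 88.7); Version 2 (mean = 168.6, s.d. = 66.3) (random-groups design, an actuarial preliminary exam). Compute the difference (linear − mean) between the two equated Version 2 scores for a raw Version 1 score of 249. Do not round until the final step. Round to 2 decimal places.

-9.55

Mean-equated: 249 + (168.6 − 211.2) = 206.40
Linear-equated: (66.3/88.7)(249 − 211.2) + 168.6 = 196.854
Difference = 196.854 − 206.40 = -9.55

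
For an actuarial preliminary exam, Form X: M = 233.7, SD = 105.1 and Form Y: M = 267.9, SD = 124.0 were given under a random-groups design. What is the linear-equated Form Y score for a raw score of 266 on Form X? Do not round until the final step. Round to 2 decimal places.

306.01

Linear equating: y = (SD_Y/SD_X)(x − M_X) + M_Y
y = (124.0/105.1)(266 − 233.7) + 267.9
y = 1.179829 × 32.3 + 267.9 = 38.1085 + 267.9 = 306.01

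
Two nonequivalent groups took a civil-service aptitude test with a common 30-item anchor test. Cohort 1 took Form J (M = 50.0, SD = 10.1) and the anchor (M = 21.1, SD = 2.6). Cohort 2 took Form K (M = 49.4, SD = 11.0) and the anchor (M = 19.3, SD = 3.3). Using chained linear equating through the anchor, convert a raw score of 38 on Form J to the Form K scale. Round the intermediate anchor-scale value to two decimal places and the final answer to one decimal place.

Form J → anchor (Cohort 1): v = (2.6/10.1)(38 − 50.0) + 21.1 = 18.01
anchor → Form K (Cohort 2): y = (11.0/3.3)(18.01 − 19.3) + 49.4 = 45.1

45.1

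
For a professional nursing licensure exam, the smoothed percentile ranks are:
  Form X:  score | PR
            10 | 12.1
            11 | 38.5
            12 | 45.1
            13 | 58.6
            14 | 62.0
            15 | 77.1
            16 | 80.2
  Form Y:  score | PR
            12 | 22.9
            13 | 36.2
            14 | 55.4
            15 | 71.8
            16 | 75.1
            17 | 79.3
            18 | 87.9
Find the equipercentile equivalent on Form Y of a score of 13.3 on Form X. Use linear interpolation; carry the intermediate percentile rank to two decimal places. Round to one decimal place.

14.3

PR of 13.3 on Form X: 58.6 + (13.3 − 13)/(14 − 13) × (62.0 − 58.6) = 59.62
On Form Y, PR 59.62 falls between score 14 (PR 55.4) and 15 (PR 71.8).
Interpolate: 14 + (59.62 − 55.4)/(71.8 − 55.4) × (15 − 14) = 14.3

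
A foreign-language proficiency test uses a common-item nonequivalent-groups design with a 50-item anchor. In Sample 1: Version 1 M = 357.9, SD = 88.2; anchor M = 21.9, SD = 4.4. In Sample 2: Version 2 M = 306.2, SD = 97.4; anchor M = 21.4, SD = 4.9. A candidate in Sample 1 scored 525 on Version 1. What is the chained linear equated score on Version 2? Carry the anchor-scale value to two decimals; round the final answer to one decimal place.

Version 1 → anchor (Sample 1): v = (4.4/88.2)(525 − 357.9) + 21.9 = 30.24
anchor → Version 2 (Sample 2): y = (97.4/4.9)(30.24 − 21.4) + 306.2 = 481.9

481.9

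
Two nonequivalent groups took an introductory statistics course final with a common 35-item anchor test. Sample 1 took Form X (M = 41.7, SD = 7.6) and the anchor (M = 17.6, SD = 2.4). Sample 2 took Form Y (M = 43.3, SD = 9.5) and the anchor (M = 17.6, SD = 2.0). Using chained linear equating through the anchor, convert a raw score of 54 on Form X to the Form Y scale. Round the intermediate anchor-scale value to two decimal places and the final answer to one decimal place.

Form X → anchor (Sample 1): v = (2.4/7.6)(54 − 41.7) + 17.6 = 21.48
anchor → Form Y (Sample 2): y = (9.5/2.0)(21.48 − 17.6) + 43.3 = 61.7

61.7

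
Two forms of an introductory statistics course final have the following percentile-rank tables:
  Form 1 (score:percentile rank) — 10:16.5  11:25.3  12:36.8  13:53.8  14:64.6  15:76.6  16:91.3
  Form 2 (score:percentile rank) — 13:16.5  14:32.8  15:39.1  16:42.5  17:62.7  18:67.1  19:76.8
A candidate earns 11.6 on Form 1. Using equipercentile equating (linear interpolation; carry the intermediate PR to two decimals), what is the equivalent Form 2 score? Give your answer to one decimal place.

14.0

PR of 11.6 on Form 1: 25.3 + (11.6 − 11)/(12 − 11) × (36.8 − 25.3) = 32.20
On Form 2, PR 32.20 falls between score 13 (PR 16.5) and 14 (PR 32.8).
Interpolate: 13 + (32.20 − 16.5)/(32.8 − 16.5) × (14 − 13) = 14.0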